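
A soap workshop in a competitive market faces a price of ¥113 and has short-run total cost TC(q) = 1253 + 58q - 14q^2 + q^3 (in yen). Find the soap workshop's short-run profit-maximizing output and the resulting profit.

AVC = 58 - 14q + q^2 has its minimum ¥9 at q = 7; price ¥113 clears that bar, so the firm operates.
MC = 58 - 28q + 3q^2. Setting P = MC and taking the root on the rising branch gives q* = 11.
TR = 113·11 = 1243. TC = 1253 + 275 = 1528. Profit = 1243 − 1528 = -¥285.
By producing, the firm covers all variable cost plus ¥968 of fixed cost; shutting down would lose the full ¥1253.

Profit = -¥285 at q = 11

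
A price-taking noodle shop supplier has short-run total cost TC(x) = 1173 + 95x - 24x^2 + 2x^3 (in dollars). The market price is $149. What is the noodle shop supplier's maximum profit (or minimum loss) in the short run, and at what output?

Profit = -$201 at x = 9

AVC = 95 - 24x + 2x^2 has its minimum $23 at x = 6; price $149 clears that bar, so the firm operates.
MC = 95 - 48x + 6x^2. Setting P = MC and taking the root on the rising branch gives x* = 9.
TR = 149·9 = 1341. TC = 1173 + 369 = 1542. Profit = 1341 − 1542 = -$201.
By producing, the firm covers all variable cost plus $972 of fixed cost; shutting down would lose the full $1173.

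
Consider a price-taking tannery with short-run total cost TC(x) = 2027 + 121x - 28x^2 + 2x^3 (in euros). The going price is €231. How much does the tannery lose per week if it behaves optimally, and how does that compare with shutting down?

Profit = -€91 at x = 11

AVC = 121 - 28x + 2x^2; min AVC = €23 at x = 7. Since P = €231 ≥ min AVC, the firm produces.
With MC = 121 - 56x + 6x^2, P = MC on the upward-sloping part at x* = 11.
TR = 231·11 = 2541. TC = 2027 + 605 = 2632. Profit = 2541 − 2632 = -€91.
By producing, the firm covers all variable cost plus €1936 of fixed cost; shutting down would lose the full €2027.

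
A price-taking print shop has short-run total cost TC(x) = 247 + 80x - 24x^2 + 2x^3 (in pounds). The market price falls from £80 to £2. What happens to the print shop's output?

MC = 80 - 48x + 6x^2; the shutdown threshold is min AVC = £8 (at x = 6).
At P = £80 ≥ min AVC, set P = MC on the rising branch: x = 8.
At P = £2 < min AVC = £8, price no longer covers variable cost at any output, so the firm shuts down: x = 0.

Output falls from 8 to 0 (the firm shuts down)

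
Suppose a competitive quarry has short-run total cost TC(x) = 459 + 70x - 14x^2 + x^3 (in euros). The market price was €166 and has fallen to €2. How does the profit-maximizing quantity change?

MC = 70 - 28x + 3x^2; the shutdown threshold is min AVC = €21 (at x = 7).
With P = €166 above the shutdown price, P = MC gives x = 12.
At P = €2 < min AVC = €21, price no longer covers variable cost at any output, so the firm shuts down: x = 0.

Output falls from 12 to 0 (the firm shuts down)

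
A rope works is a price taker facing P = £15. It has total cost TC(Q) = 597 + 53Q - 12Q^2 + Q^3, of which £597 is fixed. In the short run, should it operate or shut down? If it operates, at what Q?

From TC, MC = TC'(Q) = 53 - 24Q + 3Q^2 and AVC = VC/Q = 53 - 12Q + Q^2.
AVC is minimized where dAVC/dQ = -12 + 2Q = 0, at Q = 6; min AVC = 53 - 12·6 + 6^2 = £17.
Since P = £15 < min AVC = £17, price fails to cover variable cost at any output.
Shutting down limits the loss to fixed cost, £597.

Shut down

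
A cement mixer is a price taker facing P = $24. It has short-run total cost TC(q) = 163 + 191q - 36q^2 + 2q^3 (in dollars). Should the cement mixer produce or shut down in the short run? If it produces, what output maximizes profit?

Shut down

From TC, MC = TC'(q) = 191 - 72q + 6q^2 and AVC = VC/q = 191 - 36q + 2q^2.
The AVC parabola has its vertex at q = 36/4 = 9, where AVC = 191 - 36·9 + 2·9^2 = $29.
Since P = $24 < min AVC = $29, price fails to cover variable cost at any output.
Shutting down limits the loss to fixed cost, $163.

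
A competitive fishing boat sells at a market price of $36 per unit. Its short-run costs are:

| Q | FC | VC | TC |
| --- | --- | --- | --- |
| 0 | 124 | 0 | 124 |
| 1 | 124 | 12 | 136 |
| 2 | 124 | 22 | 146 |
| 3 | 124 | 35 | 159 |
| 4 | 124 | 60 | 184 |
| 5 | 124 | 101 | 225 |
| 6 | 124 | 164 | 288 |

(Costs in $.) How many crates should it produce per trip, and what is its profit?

Q = 4; profit = -$40

Compute π = P·Q − TC at each output: Q=0: -124; Q=1: -100; Q=2: -74; Q=3: -51; Q=4: -40; Q=5: -45; Q=6: -72.
Profit is maximized at Q = 4. AVC there is 60/4 = $15 ≤ P, so producing beats shutting down (which would give -$124).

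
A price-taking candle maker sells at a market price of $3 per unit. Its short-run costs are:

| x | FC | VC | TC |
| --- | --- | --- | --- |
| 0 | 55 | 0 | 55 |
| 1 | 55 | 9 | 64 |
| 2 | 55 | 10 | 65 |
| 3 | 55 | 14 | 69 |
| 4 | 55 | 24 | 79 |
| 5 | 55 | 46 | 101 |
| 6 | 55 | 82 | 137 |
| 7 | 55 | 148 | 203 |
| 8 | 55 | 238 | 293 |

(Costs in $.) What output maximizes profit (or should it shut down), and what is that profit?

Tabulate TR − TC: x=0: -55; x=1: -61; x=2: -59; x=3: -60; x=4: -67; x=5: -86; x=6: -119; x=7: -182; x=8: -269.
Profit is highest at x = 0. Equivalently, the lowest AVC in the table is 14/3 ≈ $4.67 at x = 3, and P = $3 falls below it — price never covers variable cost, so the firm shuts down and loses only its fixed cost.

x = 0 (shut down); profit = -$55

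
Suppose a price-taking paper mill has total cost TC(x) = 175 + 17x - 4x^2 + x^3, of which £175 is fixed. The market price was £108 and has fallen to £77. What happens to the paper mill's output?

Output falls from 7 to 6

MC = 17 - 8x + 3x^2; the shutdown threshold is min AVC = £13 (at x = 2).
At P = £108 ≥ min AVC, set P = MC on the rising branch: x = 7.
At P = £77 ≥ min AVC, set P = MC: x = 6. The firm stays open but cuts output.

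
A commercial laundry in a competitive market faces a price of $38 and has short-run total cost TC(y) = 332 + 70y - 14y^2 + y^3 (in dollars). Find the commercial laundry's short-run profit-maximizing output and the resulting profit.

Profit = -$204 at y = 8

AVC = 70 - 14y + y^2; min AVC = $21 at y = 7. Since P = $38 ≥ min AVC, the firm produces.
With MC = 70 - 28y + 3y^2, P = MC on the upward-sloping part at y* = 8.
TR = 38·8 = 304. TC = 332 + 176 = 508. Profit = 304 − 508 = -$204.
Shutting down would mean losing the fixed cost of $332, so operating at a loss of $204 is better by $128.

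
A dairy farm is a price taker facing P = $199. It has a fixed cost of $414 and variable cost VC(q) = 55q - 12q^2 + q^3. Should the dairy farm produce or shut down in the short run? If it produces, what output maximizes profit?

Produce at q = 12

Strip out fixed cost: VC = 55q - 12q^2 + q^3. Then AVC = 55 - 12q + q^2 and MC = 55 - 24q + 3q^2.
AVC is minimized where dAVC/dq = -12 + 2q = 0, at q = 6; min AVC = 55 - 12·6 + 6^2 = $19.
Because $199 ≥ $19, revenue can cover variable cost; the firm operates.
Solving P = MC: -144 - 24q + 3q^2 = 0 ⇒ q = -4 or 12. On the upward-sloping branch, q* = 12.
Check: AVC at q = 12 is $55 ≤ P, so revenue covers variable cost.
Profit = P·q − TC = 199·12 − 1074 = $1314.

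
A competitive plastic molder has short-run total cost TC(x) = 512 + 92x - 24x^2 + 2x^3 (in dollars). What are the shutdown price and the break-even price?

Shutdown price = min AVC. AVC = 92 - 24x + 2x^2, with vertex at x = 6 and minimum $20.
ATC = 512/x + 92 - 24x + 2x^2. Setting dATC/dx = −512/x^2 − 24 + 4x = 0 gives x = 8 (since 4·8^3 − 24·8^2 = 512).
min ATC = 512/8 + 92 − 24·8 + 2·8^2 = $92. That is the break-even price.
For $20 ≤ P < $92 the firm produces at a loss; below $20 it shuts down.

Shutdown price = $20; break-even price = $92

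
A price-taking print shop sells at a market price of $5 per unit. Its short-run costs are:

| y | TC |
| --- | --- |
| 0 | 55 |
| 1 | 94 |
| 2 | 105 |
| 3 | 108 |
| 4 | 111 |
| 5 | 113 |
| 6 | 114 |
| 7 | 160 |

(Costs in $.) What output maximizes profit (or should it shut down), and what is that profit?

Profit at each row (π = 5y − TC): y=0: -55; y=1: -89; y=2: -95; y=3: -93; y=4: -91; y=5: -88; y=6: -84; y=7: -125.
Profit is highest at y = 0. Equivalently, the lowest AVC in the table is 59/6 ≈ $9.83 at y = 6, and P = $5 falls below it — price never covers variable cost, so the firm shuts down and loses only its fixed cost.

y = 0 (shut down); profit = -$55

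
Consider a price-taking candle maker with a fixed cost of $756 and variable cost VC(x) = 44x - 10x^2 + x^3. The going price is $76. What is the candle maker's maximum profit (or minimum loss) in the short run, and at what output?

AVC = 44 - 10x + x^2; min AVC = $19 at x = 5. Since P = $76 ≥ min AVC, the firm produces.
With MC = 44 - 20x + 3x^2, P = MC on the upward-sloping part at x* = 8.
TR = 76·8 = 608. TC = 756 + 224 = 980. Profit = 608 − 980 = -$372.
Shutting down would mean losing the fixed cost of $756, so operating at a loss of $372 is better by $384.

Profit = -$372 at x = 8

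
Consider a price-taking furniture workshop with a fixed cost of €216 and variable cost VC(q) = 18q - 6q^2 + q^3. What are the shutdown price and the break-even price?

Shutdown price = min AVC. AVC = 18 - 6q + q^2, with vertex at q = 3 and minimum €9.
ATC = 216/q + 18 - 6q + q^2. Setting dATC/dq = −216/q^2 − 6 + 2q = 0 gives q = 6 (since 2·6^3 − 6·6^2 = 216).
min ATC = 216/6 + 18 − 6·6 + 6^2 = €54. That is the break-even price.
For €9 ≤ P < €54 the firm produces at a loss; below €9 it shuts down.

Shutdown price = €9; break-even price = €54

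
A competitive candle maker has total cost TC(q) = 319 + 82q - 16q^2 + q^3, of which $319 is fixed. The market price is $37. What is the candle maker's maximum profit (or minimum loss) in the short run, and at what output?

AVC = 82 - 16q + q^2 has its minimum $18 at q = 8; price $37 clears that bar, so the firm operates.
MC = 82 - 32q + 3q^2. Setting P = MC and taking the root on the rising branch gives q* = 9.
TR = 37·9 = 333. TC = 319 + 171 = 490. Profit = 333 − 490 = -$157.
Shutting down would mean losing the fixed cost of $319, so operating at a loss of $157 is better by $162.

Profit = -$157 at q = 9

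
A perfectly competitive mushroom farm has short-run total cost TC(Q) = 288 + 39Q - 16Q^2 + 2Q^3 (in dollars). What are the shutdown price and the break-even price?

AVC = 39 - 16Q + 2Q^2; minimized at Q = 4, giving min AVC = $7. That is the shutdown price.
ATC = 288/Q + 39 - 16Q + 2Q^2. Setting dATC/dQ = −288/Q^2 − 16 + 4Q = 0 gives Q = 6 (since 4·6^3 − 16·6^2 = 288).
min ATC = 288/6 + 39 − 16·6 + 2·6^2 = $63. That is the break-even price.
For $7 ≤ P < $63 the firm produces at a loss; below $7 it shuts down.

Shutdown price = $7; break-even price = $63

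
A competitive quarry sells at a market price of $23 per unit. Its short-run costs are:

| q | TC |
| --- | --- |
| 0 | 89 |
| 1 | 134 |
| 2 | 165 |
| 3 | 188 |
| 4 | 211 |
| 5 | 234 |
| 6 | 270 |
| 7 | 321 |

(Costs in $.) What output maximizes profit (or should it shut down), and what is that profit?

q = 0 (shut down); profit = -$89

Compute π = P·q − TC at each output: q=0: -89; q=1: -111; q=2: -119; q=3: -119; q=4: -119; q=5: -119; q=6: -132; q=7: -160.
Profit is highest at q = 0. Equivalently, the lowest AVC in the table is 145/5 ≈ $29 at q = 5, and P = $23 falls below it — price never covers variable cost, so the firm shuts down and loses only its fixed cost.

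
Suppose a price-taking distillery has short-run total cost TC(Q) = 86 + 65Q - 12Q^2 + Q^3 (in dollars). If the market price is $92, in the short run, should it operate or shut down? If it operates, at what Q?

From TC, MC = TC'(Q) = 65 - 24Q + 3Q^2 and AVC = VC/Q = 65 - 12Q + Q^2.
AVC is minimized where dAVC/dQ = -12 + 2Q = 0, at Q = 6; min AVC = 65 - 12·6 + 6^2 = $29.
P = $92 exceeds min AVC = $29, so the firm stays open.
Solving P = MC: -27 - 24Q + 3Q^2 = 0 ⇒ Q = -1 or 9. On the upward-sloping branch, Q* = 9.
Check: AVC at Q = 9 is $38 ≤ P, so revenue covers variable cost.
Profit = P·Q − TC = 92·9 − 428 = $400.

Produce at Q = 9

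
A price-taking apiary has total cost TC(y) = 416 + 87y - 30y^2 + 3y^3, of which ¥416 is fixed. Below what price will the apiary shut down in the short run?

Short-run supply begins at min AVC. From VC = 87y - 30y^2 + 3y^3, AVC = 87 - 30y + 3y^2.
At the minimum of AVC, MC = AVC. MC = 87 - 60y + 9y^2; setting MC = AVC gives 6y^2 - 30y = 0, so y = 5. min AVC = 12.
The firm shuts down for any P below ¥12.

¥12 per unit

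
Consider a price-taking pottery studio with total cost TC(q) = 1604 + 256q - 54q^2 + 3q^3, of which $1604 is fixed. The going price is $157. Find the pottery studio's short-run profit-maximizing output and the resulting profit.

Profit = -$152 at q = 11

AVC = 256 - 54q + 3q^2 has its minimum $13 at q = 9; price $157 clears that bar, so the firm operates.
With MC = 256 - 108q + 9q^2, P = MC on the upward-sloping part at q* = 11.
TR = 157·11 = 1727. TC = 1604 + 275 = 1879. Profit = 1727 − 1879 = -$152.
Shutting down would mean losing the fixed cost of $1604, so operating at a loss of $152 is better by $1452.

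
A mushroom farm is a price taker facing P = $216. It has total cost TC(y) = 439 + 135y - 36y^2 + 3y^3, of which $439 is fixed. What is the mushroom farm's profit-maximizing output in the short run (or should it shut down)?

Produce at y = 9

Strip out fixed cost: VC = 135y - 36y^2 + 3y^3. Then AVC = 135 - 36y + 3y^2 and MC = 135 - 72y + 9y^2.
AVC hits its minimum where MC = AVC, at y = 6, giving min AVC = 135 - 36·6 + 3·6^2 = $27.
Since P = $216 ≥ min AVC = $27, price covers variable cost and the firm should produce.
Set P = MC: 216 = 135 - 72y + 9y^2 → -81 - 72y + 9y^2 = 0. The roots are y = -1 and y = 9; the profit-maximizing output is on the rising part of MC, so y* = 9.
Check: AVC at y = 9 is $54 ≤ P, so revenue covers variable cost.
Profit = P·y − TC = 216·9 − 925 = $1019.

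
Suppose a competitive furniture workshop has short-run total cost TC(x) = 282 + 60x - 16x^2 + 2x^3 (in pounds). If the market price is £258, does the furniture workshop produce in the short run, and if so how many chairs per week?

Variable cost is VC = 60x - 16x^2 + 2x^3, so AVC = VC/x = 60 - 16x + 2x^2 and MC = dTC/dx = 60 - 32x + 6x^2.
The AVC parabola has its vertex at x = 16/4 = 4, where AVC = 60 - 16·4 + 2·4^2 = £28.
Since P = £258 ≥ min AVC = £28, price covers variable cost and the firm should produce.
P = MC gives -198 - 32x + 6x^2 = 0, with roots -11/3 and 9. Take the larger (rising MC): x* = 9.
Check: AVC at x = 9 is £78 ≤ P, so revenue covers variable cost.
Profit = P·x − TC = 258·9 − 984 = £1338.

Produce at x = 9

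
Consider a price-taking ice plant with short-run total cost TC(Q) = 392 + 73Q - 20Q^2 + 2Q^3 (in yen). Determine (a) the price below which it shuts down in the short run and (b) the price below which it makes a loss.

Shutdown price = ¥23; break-even price = ¥87

Shutdown price = min AVC. AVC = 73 - 20Q + 2Q^2, with vertex at Q = 5 and minimum ¥23.
ATC = 392/Q + 73 - 20Q + 2Q^2. Setting dATC/dQ = −392/Q^2 − 20 + 4Q = 0 gives Q = 7 (since 4·7^3 − 20·7^2 = 392).
min ATC = 392/7 + 73 − 20·7 + 2·7^2 = ¥87. That is the break-even price.
For ¥23 ≤ P < ¥87 the firm produces at a loss; below ¥23 it shuts down.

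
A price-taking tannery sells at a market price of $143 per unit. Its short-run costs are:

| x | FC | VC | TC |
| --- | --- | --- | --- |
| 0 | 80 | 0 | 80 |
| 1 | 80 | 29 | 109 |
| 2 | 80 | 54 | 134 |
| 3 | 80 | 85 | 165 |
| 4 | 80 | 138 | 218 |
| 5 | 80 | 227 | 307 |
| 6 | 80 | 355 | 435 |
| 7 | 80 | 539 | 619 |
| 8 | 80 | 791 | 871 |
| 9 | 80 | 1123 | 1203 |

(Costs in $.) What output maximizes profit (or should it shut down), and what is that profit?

Tabulate TR − TC: x=0: -80; x=1: 34; x=2: 152; x=3: 264; x=4: 354; x=5: 408; x=6: 423; x=7: 382; x=8: 273; x=9: 84.
Profit is maximized at x = 6. AVC there is 355/6 = $59.17 ≤ P, so producing beats shutting down (which would give -$80).

x = 6; profit = $423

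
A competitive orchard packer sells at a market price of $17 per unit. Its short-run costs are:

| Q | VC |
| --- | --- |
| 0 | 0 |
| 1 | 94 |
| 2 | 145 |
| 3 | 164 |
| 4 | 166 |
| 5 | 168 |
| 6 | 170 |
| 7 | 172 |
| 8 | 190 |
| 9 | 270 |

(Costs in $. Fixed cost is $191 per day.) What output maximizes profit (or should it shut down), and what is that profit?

Q = 0 (shut down); profit = -$191

Tabulate TR − TC: Q=0: -191; Q=1: -268; Q=2: -302; Q=3: -304; Q=4: -289; Q=5: -274; Q=6: -259; Q=7: -244; Q=8: -245; Q=9: -308.
Profit is highest at Q = 0. Equivalently, the lowest AVC in the table is 190/8 ≈ $23.75 at Q = 8, and P = $17 falls below it — price never covers variable cost, so the firm shuts down and loses only its fixed cost.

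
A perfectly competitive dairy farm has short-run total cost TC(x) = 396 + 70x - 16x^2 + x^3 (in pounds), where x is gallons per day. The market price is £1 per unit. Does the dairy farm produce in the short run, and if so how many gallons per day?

Variable cost is VC = 70x - 16x^2 + x^3, so AVC = VC/x = 70 - 16x + x^2 and MC = dTC/dx = 70 - 32x + 3x^2.
AVC hits its minimum where MC = AVC, at x = 8, giving min AVC = 70 - 16·8 + 8^2 = £6.
P = £1 lies below min AVC = £6; no output level covers variable cost.
Best response: produce nothing and absorb the £396 fixed cost.

Shut down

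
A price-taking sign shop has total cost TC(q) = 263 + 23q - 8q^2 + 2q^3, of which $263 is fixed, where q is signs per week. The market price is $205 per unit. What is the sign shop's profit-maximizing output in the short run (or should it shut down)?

Variable cost is VC = 23q - 8q^2 + 2q^3, so AVC = VC/q = 23 - 8q + 2q^2 and MC = dTC/dq = 23 - 16q + 6q^2.
The AVC parabola has its vertex at q = 8/4 = 2, where AVC = 23 - 8·2 + 2·2^2 = $15.
P = $205 exceeds min AVC = $15, so the firm stays open.
Set P = MC: 205 = 23 - 16q + 6q^2 → -182 - 16q + 6q^2 = 0. The roots are q = -13/3 and q = 7; the profit-maximizing output is on the rising part of MC, so q* = 7.
Check: AVC at q = 7 is $65 ≤ P, so revenue covers variable cost.
Profit = P·q − TC = 205·7 − 718 = $717.

Produce at q = 7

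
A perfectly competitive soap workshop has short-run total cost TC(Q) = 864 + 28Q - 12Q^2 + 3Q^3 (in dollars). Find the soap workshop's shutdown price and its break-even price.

Shutdown price = min AVC. AVC = 28 - 12Q + 3Q^2, with vertex at Q = 2 and minimum $16.
ATC = 864/Q + 28 - 12Q + 3Q^2. Setting dATC/dQ = −864/Q^2 − 12 + 6Q = 0 gives Q = 6 (since 6·6^3 − 12·6^2 = 864).
min ATC = 864/6 + 28 − 12·6 + 3·6^2 = $208. That is the break-even price.
Between these two prices the firm operates at a loss; above $208 it earns a profit.

Shutdown price = $16; break-even price = $208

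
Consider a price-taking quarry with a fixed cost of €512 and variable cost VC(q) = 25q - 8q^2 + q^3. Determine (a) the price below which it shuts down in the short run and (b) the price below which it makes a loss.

AVC = 25 - 8q + q^2; minimized at q = 4, giving min AVC = €9. That is the shutdown price.
ATC = 512/q + 25 - 8q + q^2. Setting dATC/dq = −512/q^2 − 8 + 2q = 0 gives q = 8 (since 2·8^3 − 8·8^2 = 512).
min ATC = 512/8 + 25 − 8·8 + 8^2 = €89. That is the break-even price.
Between these two prices the firm operates at a loss; above €89 it earns a profit.

Shutdown price = €9; break-even price = €89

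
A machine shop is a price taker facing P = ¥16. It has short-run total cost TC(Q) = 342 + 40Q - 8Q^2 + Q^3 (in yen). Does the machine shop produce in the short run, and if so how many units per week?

From TC, MC = TC'(Q) = 40 - 16Q + 3Q^2 and AVC = VC/Q = 40 - 8Q + Q^2.
AVC is minimized where dAVC/dQ = -8 + 2Q = 0, at Q = 4; min AVC = 40 - 8·4 + 4^2 = ¥24.
With P < min AVC (¥16 < ¥24), every unit sold adds to the loss.
Shutting down limits the loss to fixed cost, ¥342.

Shut down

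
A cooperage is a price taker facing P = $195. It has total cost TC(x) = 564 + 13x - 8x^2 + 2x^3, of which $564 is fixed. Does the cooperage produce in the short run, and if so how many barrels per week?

Variable cost is VC = 13x - 8x^2 + 2x^3, so AVC = VC/x = 13 - 8x + 2x^2 and MC = dTC/dx = 13 - 16x + 6x^2.
The AVC parabola has its vertex at x = 8/4 = 2, where AVC = 13 - 8·2 + 2·2^2 = $5.
P = $195 exceeds min AVC = $5, so the firm stays open.
Solving P = MC: -182 - 16x + 6x^2 = 0 ⇒ x = -13/3 or 7. On the upward-sloping branch, x* = 7.
Check: AVC at x = 7 is $55 ≤ P, so revenue covers variable cost.
Profit = P·x − TC = 195·7 − 949 = $416.

Produce at x = 7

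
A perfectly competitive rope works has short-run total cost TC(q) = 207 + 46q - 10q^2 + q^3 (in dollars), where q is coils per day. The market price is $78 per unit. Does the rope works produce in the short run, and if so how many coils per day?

Variable cost is VC = 46q - 10q^2 + q^3, so AVC = VC/q = 46 - 10q + q^2 and MC = dTC/dq = 46 - 20q + 3q^2.
AVC is minimized where dAVC/dq = -10 + 2q = 0, at q = 5; min AVC = 46 - 10·5 + 5^2 = $21.
Because $78 ≥ $21, revenue can cover variable cost; the firm operates.
P = MC gives -32 - 20q + 3q^2 = 0, with roots -4/3 and 8. Take the larger (rising MC): q* = 8.
Check: AVC at q = 8 is $30 ≤ P, so revenue covers variable cost.
Profit = P·q − TC = 78·8 − 447 = $177.

Produce at q = 8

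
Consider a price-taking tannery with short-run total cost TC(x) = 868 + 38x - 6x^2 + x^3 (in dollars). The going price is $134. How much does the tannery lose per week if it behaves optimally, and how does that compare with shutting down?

AVC = 38 - 6x + x^2; min AVC = $29 at x = 3. Since P = $134 ≥ min AVC, the firm produces.
With MC = 38 - 12x + 3x^2, P = MC on the upward-sloping part at x* = 8.
TR = 134·8 = 1072. TC = 868 + 432 = 1300. Profit = 1072 − 1300 = -$228.
By producing, the firm covers all variable cost plus $640 of fixed cost; shutting down would lose the full $868.

Profit = -$228 at x = 8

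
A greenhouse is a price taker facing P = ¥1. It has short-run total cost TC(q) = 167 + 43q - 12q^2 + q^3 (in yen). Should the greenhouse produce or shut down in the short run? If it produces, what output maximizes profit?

Variable cost is VC = 43q - 12q^2 + q^3, so AVC = VC/q = 43 - 12q + q^2 and MC = dTC/dq = 43 - 24q + 3q^2.
AVC is minimized where dAVC/dq = -12 + 2q = 0, at q = 6; min AVC = 43 - 12·6 + 6^2 = ¥7.
P = ¥1 lies below min AVC = ¥7; no output level covers variable cost.
Best response: produce nothing and absorb the ¥167 fixed cost.

Shut down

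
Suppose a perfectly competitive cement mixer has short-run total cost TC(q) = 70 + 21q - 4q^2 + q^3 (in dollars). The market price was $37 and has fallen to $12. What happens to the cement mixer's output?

Output falls from 4 to 0 (the firm shuts down)

MC = 21 - 8q + 3q^2; the shutdown threshold is min AVC = $17 (at q = 2).
With P = $37 above the shutdown price, P = MC gives q = 4.
At P = $12 < min AVC = $17, price no longer covers variable cost at any output, so the firm shuts down: q = 0.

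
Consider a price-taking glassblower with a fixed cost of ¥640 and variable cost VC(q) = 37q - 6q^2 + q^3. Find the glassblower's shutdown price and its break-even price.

Shutdown price = min AVC. AVC = 37 - 6q + q^2, with vertex at q = 3 and minimum ¥28.
ATC = 640/q + 37 - 6q + q^2. Setting dATC/dq = −640/q^2 − 6 + 2q = 0 gives q = 8 (since 2·8^3 − 6·8^2 = 640).
min ATC = 640/8 + 37 − 6·8 + 8^2 = ¥133. That is the break-even price.
Between these two prices the firm operates at a loss; above ¥133 it earns a profit.

Shutdown price = ¥28; break-even price = ¥133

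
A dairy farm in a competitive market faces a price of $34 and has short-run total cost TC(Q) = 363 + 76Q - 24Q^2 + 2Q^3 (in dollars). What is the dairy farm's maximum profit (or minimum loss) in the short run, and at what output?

AVC = 76 - 24Q + 2Q^2 has its minimum $4 at Q = 6; price $34 clears that bar, so the firm operates.
With MC = 76 - 48Q + 6Q^2, P = MC on the upward-sloping part at Q* = 7.
TR = 34·7 = 238. TC = 363 + 42 = 405. Profit = 238 − 405 = -$167.
Shutting down would mean losing the fixed cost of $363, so operating at a loss of $167 is better by $196.

Profit = -$167 at Q = 7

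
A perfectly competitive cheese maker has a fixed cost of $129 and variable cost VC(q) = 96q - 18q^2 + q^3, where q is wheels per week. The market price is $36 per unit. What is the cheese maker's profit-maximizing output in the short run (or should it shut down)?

From TC, MC = TC'(q) = 96 - 36q + 3q^2 and AVC = VC/q = 96 - 18q + q^2.
The AVC parabola has its vertex at q = 18/2 = 9, where AVC = 96 - 18·9 + 9^2 = $15.
P = $36 exceeds min AVC = $15, so the firm stays open.
Solving P = MC: 60 - 36q + 3q^2 = 0 ⇒ q = 2 or 10. On the upward-sloping branch, q* = 10.
Check: AVC at q = 10 is $16 ≤ P, so revenue covers variable cost.
Profit = P·q − TC = 36·10 − 289 = $71.

Produce at q = 10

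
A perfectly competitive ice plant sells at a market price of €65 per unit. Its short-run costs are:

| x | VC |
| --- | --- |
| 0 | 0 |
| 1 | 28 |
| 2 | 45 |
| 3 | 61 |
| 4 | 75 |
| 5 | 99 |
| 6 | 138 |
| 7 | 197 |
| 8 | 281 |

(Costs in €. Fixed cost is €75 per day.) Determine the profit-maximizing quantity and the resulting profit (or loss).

Compute π = P·x − TC at each output: x=0: -75; x=1: -38; x=2: 10; x=3: 59; x=4: 110; x=5: 151; x=6: 177; x=7: 183; x=8: 164.
Profit is maximized at x = 7. AVC there is 197/7 = €28.14 ≤ P, so producing beats shutting down (which would give -€75).

x = 7; profit = €183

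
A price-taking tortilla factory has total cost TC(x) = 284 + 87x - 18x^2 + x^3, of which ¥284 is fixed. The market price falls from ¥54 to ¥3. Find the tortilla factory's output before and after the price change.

MC = 87 - 36x + 3x^2; the shutdown threshold is min AVC = ¥6 (at x = 9).
With P = ¥54 above the shutdown price, P = MC gives x = 11.
At P = ¥3 < min AVC = ¥6, price no longer covers variable cost at any output, so the firm shuts down: x = 0.

Output falls from 11 to 0 (the firm shuts down)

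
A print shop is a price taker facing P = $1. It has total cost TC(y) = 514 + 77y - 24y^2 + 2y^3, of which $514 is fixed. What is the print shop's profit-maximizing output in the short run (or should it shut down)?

Strip out fixed cost: VC = 77y - 24y^2 + 2y^3. Then AVC = 77 - 24y + 2y^2 and MC = 77 - 48y + 6y^2.
AVC hits its minimum where MC = AVC, at y = 6, giving min AVC = 77 - 24·6 + 2·6^2 = $5.
With P < min AVC ($1 < $5), every unit sold adds to the loss.
Shutting down limits the loss to fixed cost, $514.

Shut down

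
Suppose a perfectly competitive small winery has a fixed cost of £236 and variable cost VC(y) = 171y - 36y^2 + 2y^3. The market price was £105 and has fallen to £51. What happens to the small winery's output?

AVC = 171 - 36y + 2y^2, minimized at y = 9 where min AVC = £9. MC = 171 - 72y + 6y^2.
At P = £105 ≥ min AVC, set P = MC on the rising branch: y = 11.
At P = £51 ≥ min AVC, set P = MC: y = 10. The firm stays open but cuts output.

Output falls from 11 to 10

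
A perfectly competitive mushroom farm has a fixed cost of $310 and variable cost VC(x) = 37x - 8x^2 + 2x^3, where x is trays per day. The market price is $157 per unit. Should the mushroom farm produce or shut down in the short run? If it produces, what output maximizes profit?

From TC, MC = TC'(x) = 37 - 16x + 6x^2 and AVC = VC/x = 37 - 8x + 2x^2.
The AVC parabola has its vertex at x = 8/4 = 2, where AVC = 37 - 8·2 + 2·2^2 = $29.
P = $157 exceeds min AVC = $29, so the firm stays open.
P = MC gives -120 - 16x + 6x^2 = 0, with roots -10/3 and 6. Take the larger (rising MC): x* = 6.
Check: AVC at x = 6 is $61 ≤ P, so revenue covers variable cost.
Profit = P·x − TC = 157·6 − 676 = $266.

Produce at x = 6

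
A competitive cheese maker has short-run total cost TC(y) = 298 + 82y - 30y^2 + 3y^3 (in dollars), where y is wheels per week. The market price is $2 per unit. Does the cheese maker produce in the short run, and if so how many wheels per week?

Shut down

Strip out fixed cost: VC = 82y - 30y^2 + 3y^3. Then AVC = 82 - 30y + 3y^2 and MC = 82 - 60y + 9y^2.
AVC hits its minimum where MC = AVC, at y = 5, giving min AVC = 82 - 30·5 + 3·5^2 = $7.
Since P = $2 < min AVC = $7, price fails to cover variable cost at any output.
The firm minimizes its loss by shutting down and losing only its fixed cost of $298.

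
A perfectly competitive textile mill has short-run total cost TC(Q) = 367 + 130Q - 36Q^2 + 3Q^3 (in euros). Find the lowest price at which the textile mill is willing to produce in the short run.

€22 per unit

The shutdown price is the minimum of AVC. VC = 130Q - 36Q^2 + 3Q^3, so AVC = 130 - 36Q + 3Q^2.
At the minimum of AVC, MC = AVC. MC = 130 - 72Q + 9Q^2; setting MC = AVC gives 6Q^2 - 36Q = 0, so Q = 6. min AVC = 22.
The firm shuts down for any P below €22.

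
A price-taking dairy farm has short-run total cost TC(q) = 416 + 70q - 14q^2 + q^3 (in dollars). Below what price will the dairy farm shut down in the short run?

$21 per unit

Short-run supply begins at min AVC. From VC = 70q - 14q^2 + q^3, AVC = 70 - 14q + q^2.
At the minimum of AVC, MC = AVC. MC = 70 - 28q + 3q^2; setting MC = AVC gives 2q^2 - 14q = 0, so q = 7. min AVC = 21.
So the shutdown price is $21.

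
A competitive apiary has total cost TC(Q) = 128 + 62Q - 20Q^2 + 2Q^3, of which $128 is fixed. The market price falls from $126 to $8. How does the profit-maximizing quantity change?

Output falls from 8 to 0 (the firm shuts down)

MC = 62 - 40Q + 6Q^2; the shutdown threshold is min AVC = $12 (at Q = 5).
With P = $126 above the shutdown price, P = MC gives Q = 8.
At P = $8 < min AVC = $12, price no longer covers variable cost at any output, so the firm shuts down: Q = 0.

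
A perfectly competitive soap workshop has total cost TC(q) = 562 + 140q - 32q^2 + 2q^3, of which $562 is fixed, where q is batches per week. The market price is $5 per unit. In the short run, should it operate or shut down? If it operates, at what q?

Shut down

Variable cost is VC = 140q - 32q^2 + 2q^3, so AVC = VC/q = 140 - 32q + 2q^2 and MC = dTC/dq = 140 - 64q + 6q^2.
AVC hits its minimum where MC = AVC, at q = 8, giving min AVC = 140 - 32·8 + 2·8^2 = $12.
Since P = $5 < min AVC = $12, price fails to cover variable cost at any output.
Shutting down limits the loss to fixed cost, $562.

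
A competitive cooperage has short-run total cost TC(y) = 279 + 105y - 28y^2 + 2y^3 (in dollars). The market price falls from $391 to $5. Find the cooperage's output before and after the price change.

MC = 105 - 56y + 6y^2; the shutdown threshold is min AVC = $7 (at y = 7).
With P = $391 above the shutdown price, P = MC gives y = 13.
At P = $5 < min AVC = $7, price no longer covers variable cost at any output, so the firm shuts down: y = 0.

Output falls from 13 to 0 (the firm shuts down)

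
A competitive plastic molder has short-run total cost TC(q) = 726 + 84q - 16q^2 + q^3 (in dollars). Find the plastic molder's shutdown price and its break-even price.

Shutdown price = $20; break-even price = $95

Shutdown price = min AVC. AVC = 84 - 16q + q^2, with vertex at q = 8 and minimum $20.
ATC = 726/q + 84 - 16q + q^2. Setting dATC/dq = −726/q^2 − 16 + 2q = 0 gives q = 11 (since 2·11^3 − 16·11^2 = 726).
min ATC = 726/11 + 84 − 16·11 + 11^2 = $95. That is the break-even price.
For $20 ≤ P < $95 the firm produces at a loss; below $20 it shuts down.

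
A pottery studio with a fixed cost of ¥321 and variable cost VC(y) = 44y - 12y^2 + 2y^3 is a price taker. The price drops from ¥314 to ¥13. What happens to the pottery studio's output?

Output falls from 9 to 0 (the firm shuts down)

AVC = 44 - 12y + 2y^2, minimized at y = 3 where min AVC = ¥26. MC = 44 - 24y + 6y^2.
With P = ¥314 above the shutdown price, P = MC gives y = 9.
At P = ¥13 < min AVC = ¥26, price no longer covers variable cost at any output, so the firm shuts down: y = 0.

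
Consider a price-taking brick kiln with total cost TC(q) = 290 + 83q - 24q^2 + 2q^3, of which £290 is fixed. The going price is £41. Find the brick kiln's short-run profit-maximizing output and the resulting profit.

Profit = -£94 at q = 7

AVC = 83 - 24q + 2q^2 has its minimum £11 at q = 6; price £41 clears that bar, so the firm operates.
MC = 83 - 48q + 6q^2. Setting P = MC and taking the root on the rising branch gives q* = 7.
TR = 41·7 = 287. TC = 290 + 91 = 381. Profit = 287 − 381 = -£94.
Shutting down would mean losing the fixed cost of £290, so operating at a loss of £94 is better by £196.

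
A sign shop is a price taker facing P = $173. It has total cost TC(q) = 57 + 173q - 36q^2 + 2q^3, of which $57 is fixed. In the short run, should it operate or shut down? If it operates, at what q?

Produce at q = 12

From TC, MC = TC'(q) = 173 - 72q + 6q^2 and AVC = VC/q = 173 - 36q + 2q^2.
AVC hits its minimum where MC = AVC, at q = 9, giving min AVC = 173 - 36·9 + 2·9^2 = $11.
Since P = $173 ≥ min AVC = $11, price covers variable cost and the firm should produce.
P = MC gives -72q + 6q^2 = 0, with roots 0 and 12. Take the larger (rising MC): q* = 12.
Check: AVC at q = 12 is $29 ≤ P, so revenue covers variable cost.
Profit = P·q − TC = 173·12 − 405 = $1671.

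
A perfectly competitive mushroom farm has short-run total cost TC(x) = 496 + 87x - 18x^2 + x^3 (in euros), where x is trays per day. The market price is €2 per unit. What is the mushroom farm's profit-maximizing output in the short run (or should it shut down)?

Shut down

From TC, MC = TC'(x) = 87 - 36x + 3x^2 and AVC = VC/x = 87 - 18x + x^2.
The AVC parabola has its vertex at x = 18/2 = 9, where AVC = 87 - 18·9 + 9^2 = €6.
With P < min AVC (€2 < €6), every unit sold adds to the loss.
Best response: produce nothing and absorb the €496 fixed cost.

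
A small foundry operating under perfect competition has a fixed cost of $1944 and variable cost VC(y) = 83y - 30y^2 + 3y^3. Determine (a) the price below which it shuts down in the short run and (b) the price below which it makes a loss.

AVC = 83 - 30y + 3y^2; minimized at y = 5, giving min AVC = $8. That is the shutdown price.
ATC = 1944/y + 83 - 30y + 3y^2. Setting dATC/dy = −1944/y^2 − 30 + 6y = 0 gives y = 9 (since 6·9^3 − 30·9^2 = 1944).
min ATC = 1944/9 + 83 − 30·9 + 3·9^2 = $272. That is the break-even price.
For $8 ≤ P < $272 the firm produces at a loss; below $8 it shuts down.

Shutdown price = $8; break-even price = $272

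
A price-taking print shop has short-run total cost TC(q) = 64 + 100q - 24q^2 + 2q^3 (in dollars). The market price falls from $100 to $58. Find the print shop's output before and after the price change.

MC = 100 - 48q + 6q^2; the shutdown threshold is min AVC = $28 (at q = 6).
With P = $100 above the shutdown price, P = MC gives q = 8.
At P = $58 ≥ min AVC, set P = MC: q = 7. The firm stays open but cuts output.

Output falls from 8 to 7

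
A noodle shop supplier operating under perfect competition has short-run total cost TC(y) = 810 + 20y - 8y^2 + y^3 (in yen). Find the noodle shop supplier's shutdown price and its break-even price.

Shutdown price = min AVC. AVC = 20 - 8y + y^2, with vertex at y = 4 and minimum ¥4.
ATC = 810/y + 20 - 8y + y^2. Setting dATC/dy = −810/y^2 − 8 + 2y = 0 gives y = 9 (since 2·9^3 − 8·9^2 = 810).
min ATC = 810/9 + 20 − 8·9 + 9^2 = ¥119. That is the break-even price.
Between these two prices the firm operates at a loss; above ¥119 it earns a profit.

Shutdown price = ¥4; break-even price = ¥119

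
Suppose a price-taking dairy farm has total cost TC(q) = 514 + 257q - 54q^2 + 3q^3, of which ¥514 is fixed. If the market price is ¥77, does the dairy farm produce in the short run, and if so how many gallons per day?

Produce at q = 10

From TC, MC = TC'(q) = 257 - 108q + 9q^2 and AVC = VC/q = 257 - 54q + 3q^2.
The AVC parabola has its vertex at q = 54/6 = 9, where AVC = 257 - 54·9 + 3·9^2 = ¥14.
P = ¥77 exceeds min AVC = ¥14, so the firm stays open.
P = MC gives 180 - 108q + 9q^2 = 0, with roots 2 and 10. Take the larger (rising MC): q* = 10.
Check: AVC at q = 10 is ¥17 ≤ P, so revenue covers variable cost.
Profit = P·q − TC = 77·10 − 684 = ¥86.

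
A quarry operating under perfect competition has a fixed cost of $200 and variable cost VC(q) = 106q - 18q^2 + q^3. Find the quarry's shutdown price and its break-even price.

Shutdown price = $25; break-even price = $46

Shutdown price = min AVC. AVC = 106 - 18q + q^2, with vertex at q = 9 and minimum $25.
ATC = 200/q + 106 - 18q + q^2. Setting dATC/dq = −200/q^2 − 18 + 2q = 0 gives q = 10 (since 2·10^3 − 18·10^2 = 200).
min ATC = 200/10 + 106 − 18·10 + 10^2 = $46. That is the break-even price.
Between these two prices the firm operates at a loss; above $46 it earns a profit.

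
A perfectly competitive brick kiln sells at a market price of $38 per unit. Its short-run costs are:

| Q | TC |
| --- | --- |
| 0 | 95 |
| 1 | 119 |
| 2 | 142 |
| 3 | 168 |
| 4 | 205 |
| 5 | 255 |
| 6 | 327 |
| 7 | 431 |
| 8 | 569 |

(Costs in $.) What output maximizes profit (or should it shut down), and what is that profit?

Profit at each row (π = 38Q − TC): Q=0: -95; Q=1: -81; Q=2: -66; Q=3: -54; Q=4: -53; Q=5: -65; Q=6: -99; Q=7: -165; Q=8: -265.
Profit is maximized at Q = 4. AVC there is 110/4 = $27.50 ≤ P, so producing beats shutting down (which would give -$95).

Q = 4; profit = -$53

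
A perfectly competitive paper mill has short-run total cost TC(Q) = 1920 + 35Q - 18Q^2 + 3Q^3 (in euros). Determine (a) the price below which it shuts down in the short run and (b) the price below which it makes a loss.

Shutdown price = €8; break-even price = €323

Shutdown price = min AVC. AVC = 35 - 18Q + 3Q^2, with vertex at Q = 3 and minimum €8.
ATC = 1920/Q + 35 - 18Q + 3Q^2. Setting dATC/dQ = −1920/Q^2 − 18 + 6Q = 0 gives Q = 8 (since 6·8^3 − 18·8^2 = 1920).
min ATC = 1920/8 + 35 − 18·8 + 3·8^2 = €323. That is the break-even price.
Between these two prices the firm operates at a loss; above €323 it earns a profit.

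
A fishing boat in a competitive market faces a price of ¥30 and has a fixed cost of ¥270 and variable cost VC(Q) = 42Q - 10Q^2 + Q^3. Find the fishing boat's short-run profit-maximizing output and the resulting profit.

Profit = -¥198 at Q = 6

AVC = 42 - 10Q + Q^2 has its minimum ¥17 at Q = 5; price ¥30 clears that bar, so the firm operates.
With MC = 42 - 20Q + 3Q^2, P = MC on the upward-sloping part at Q* = 6.
TR = 30·6 = 180. TC = 270 + 108 = 378. Profit = 180 − 378 = -¥198.
That loss of ¥198 beats the ¥270 the firm would lose by shutting down; producing recovers ¥72 of fixed cost.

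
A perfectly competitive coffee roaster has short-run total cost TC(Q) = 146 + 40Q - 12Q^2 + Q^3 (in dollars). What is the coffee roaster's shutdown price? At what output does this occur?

$4 per unit, at Q = 6

Short-run supply begins at min AVC. From VC = 40Q - 12Q^2 + Q^3, AVC = 40 - 12Q + Q^2.
At the minimum of AVC, MC = AVC. MC = 40 - 24Q + 3Q^2; setting MC = AVC gives 2Q^2 - 12Q = 0, so Q = 6. min AVC = 4.
For P < $4 the firm produces nothing.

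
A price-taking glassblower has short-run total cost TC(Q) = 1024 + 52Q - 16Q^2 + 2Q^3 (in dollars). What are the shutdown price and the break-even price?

Shutdown price = $20; break-even price = $180

AVC = 52 - 16Q + 2Q^2; minimized at Q = 4, giving min AVC = $20. That is the shutdown price.
ATC = 1024/Q + 52 - 16Q + 2Q^2. Setting dATC/dQ = −1024/Q^2 − 16 + 4Q = 0 gives Q = 8 (since 4·8^3 − 16·8^2 = 1024).
min ATC = 1024/8 + 52 − 16·8 + 2·8^2 = $180. That is the break-even price.
Between these two prices the firm operates at a loss; above $180 it earns a profit.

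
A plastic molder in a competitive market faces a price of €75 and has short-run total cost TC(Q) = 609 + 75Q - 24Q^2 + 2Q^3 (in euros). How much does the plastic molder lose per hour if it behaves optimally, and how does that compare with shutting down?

Profit = -€97 at Q = 8

AVC = 75 - 24Q + 2Q^2 has its minimum €3 at Q = 6; price €75 clears that bar, so the firm operates.
MC = 75 - 48Q + 6Q^2. Setting P = MC and taking the root on the rising branch gives Q* = 8.
TR = 75·8 = 600. TC = 609 + 88 = 697. Profit = 600 − 697 = -€97.
By producing, the firm covers all variable cost plus €512 of fixed cost; shutting down would lose the full €609.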